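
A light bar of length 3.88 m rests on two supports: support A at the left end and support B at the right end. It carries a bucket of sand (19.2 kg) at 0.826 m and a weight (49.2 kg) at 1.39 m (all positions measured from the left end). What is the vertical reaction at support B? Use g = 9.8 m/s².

R_B ≈ 213 N

Choose support A as the axis so its reaction then has zero moment arm.
Bucket of sand: 19.2 × 9.8 = 188.2 N down at 0.826 m → arm 0.826 m, τ = 188.2 × 0.826 = 155.5 N·m clockwise.
Weight: 49.2 × 9.8 = 482.2 N down at 1.39 m → arm 1.39 m, τ = 482.2 × 1.39 = 670.3 N·m clockwise.
Net load moment about support A = 825.8 N·m clockwise.
Reaction R at support B is upward at 3.88 m, arm 3.88 m → moment R × 3.88 counterclockwise.
Balancing moments: R × 3.88 = 825.8, giving R = 213 N.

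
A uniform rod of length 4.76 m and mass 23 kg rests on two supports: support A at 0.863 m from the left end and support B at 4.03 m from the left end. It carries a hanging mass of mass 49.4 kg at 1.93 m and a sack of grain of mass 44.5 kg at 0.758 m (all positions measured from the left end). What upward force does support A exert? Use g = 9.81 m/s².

Choose support B as the axis so its reaction then has zero moment arm.
Beam weight: 23 × 9.81 = 225.6 N down at 2.38 m → arm 1.65 m, τ = 225.6 × 1.65 = 372.2 N·m counterclockwise.
Hanging mass: 49.4 × 9.81 = 484.6 N down at 1.93 m → arm 2.1 m, τ = 484.6 × 2.1 = 1018 N·m counterclockwise.
Sack of grain: 44.5 × 9.81 = 436.5 N down at 0.758 m → arm 3.272 m, τ = 436.5 × 3.272 = 1428 N·m counterclockwise.
Net load moment about support B = 2818 N·m counterclockwise.
Reaction R at support A is upward at 0.863 m, arm 3.167 m → moment R × 3.167 clockwise.
Setting net torque to zero: R × 3.167 = 2818 → R = 890 N.

R_A ≈ 890 N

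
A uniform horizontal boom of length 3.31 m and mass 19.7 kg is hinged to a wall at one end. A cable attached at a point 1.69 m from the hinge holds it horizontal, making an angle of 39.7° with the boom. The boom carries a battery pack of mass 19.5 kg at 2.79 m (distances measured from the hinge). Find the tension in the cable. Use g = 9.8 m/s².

T ≈ 790 N

Take moments about the hinge.
Beam weight: 19.7 × 9.8 = 193.1 N down at 1.655 m → arm 1.655 m, τ = 193.1 × 1.655 = 319.6 N·m clockwise.
Battery pack: 19.5 × 9.8 = 191.1 N down at 2.79 m → arm 2.79 m, τ = 191.1 × 2.79 = 533.2 N·m clockwise.
Total clockwise load moment = 852.8 N·m.
The cable tension T acts at 1.69 m; only its component perpendicular to the boom, T sinθ, produces torque. sin 39.7° = 0.6388.
For rotational equilibrium, T × 1.69 × 0.6388 = 852.8, so T = 852.8 / 1.08 = 790 N.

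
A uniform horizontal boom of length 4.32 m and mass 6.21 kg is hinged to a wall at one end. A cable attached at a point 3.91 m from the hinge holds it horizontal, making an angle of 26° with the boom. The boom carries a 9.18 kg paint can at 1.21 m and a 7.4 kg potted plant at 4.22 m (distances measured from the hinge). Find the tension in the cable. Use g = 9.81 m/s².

Choose the hinge as the axis so the unknown hinge reaction has zero arm there.
Beam weight: 6.21 × 9.81 = 60.92 N down at 2.16 m → arm 2.16 m, τ = 60.92 × 2.16 = 131.6 N·m clockwise.
Paint can: 9.18 × 9.81 = 90.06 N down at 1.21 m → arm 1.21 m, τ = 90.06 × 1.21 = 109 N·m clockwise.
Potted plant: 7.4 × 9.81 = 72.59 N down at 4.22 m → arm 4.22 m, τ = 72.59 × 4.22 = 306.3 N·m clockwise.
Total clockwise load moment = 546.9 N·m.
The cable tension T acts at 3.91 m; only its component perpendicular to the boom, T sinθ, produces torque. sin 26° = 0.4384.
Στ = 0 ⇒ T × 3.91 × 0.4384 = 546.9 ⇒ T = 546.9 / 1.714 = 319 N.

T ≈ 319 N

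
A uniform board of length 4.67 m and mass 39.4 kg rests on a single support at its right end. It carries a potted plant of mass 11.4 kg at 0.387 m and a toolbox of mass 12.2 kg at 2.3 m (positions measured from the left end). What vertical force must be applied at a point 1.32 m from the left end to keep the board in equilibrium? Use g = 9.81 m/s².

F ≈ 497 N

About the right end:
Beam weight: 39.4 × 9.81 = 386.5 N down at 2.335 m → arm 2.335 m, τ = 386.5 × 2.335 = 902.5 N·m counterclockwise.
Potted plant: 11.4 × 9.81 = 111.8 N down at 0.387 m → arm 4.283 m, τ = 111.8 × 4.283 = 478.8 N·m counterclockwise.
Toolbox: 12.2 × 9.81 = 119.7 N down at 2.3 m → arm 2.37 m, τ = 119.7 × 2.37 = 283.7 N·m counterclockwise.
Net moment of the loads = 1665 N·m counterclockwise.
The upward force F acts at a point 1.32 m from the left end, arm 3.35 m, giving F × 3.35 clockwise.
For rotational equilibrium, F × 3.35 = 1665, so F = 1665 / 3.35 = 497 N.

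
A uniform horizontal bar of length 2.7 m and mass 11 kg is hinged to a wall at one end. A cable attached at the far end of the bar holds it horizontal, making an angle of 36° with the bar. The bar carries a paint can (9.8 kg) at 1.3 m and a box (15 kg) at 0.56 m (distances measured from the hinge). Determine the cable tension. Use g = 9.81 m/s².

Choose the hinge as the axis so the unknown hinge reaction has zero arm there.
Beam weight: 11 × 9.81 = 107.9 N down at 1.35 m → arm 1.35 m, τ = 107.9 × 1.35 = 145.7 N·m clockwise.
Paint can: 9.8 × 9.81 = 96.14 N down at 1.3 m → arm 1.3 m, τ = 96.14 × 1.3 = 125 N·m clockwise.
Box: 15 × 9.81 = 147.2 N down at 0.56 m → arm 0.56 m, τ = 147.2 × 0.56 = 82.43 N·m clockwise.
Total clockwise load moment = 353.1 N·m.
The cable tension T acts at 2.7 m; only its component perpendicular to the bar, T sinθ, produces torque. sin 36° = 0.5878.
Στ = 0 ⇒ T × 2.7 × 0.5878 = 353.1 ⇒ T = 353.1 / 1.587 = 222 N.

T ≈ 222 N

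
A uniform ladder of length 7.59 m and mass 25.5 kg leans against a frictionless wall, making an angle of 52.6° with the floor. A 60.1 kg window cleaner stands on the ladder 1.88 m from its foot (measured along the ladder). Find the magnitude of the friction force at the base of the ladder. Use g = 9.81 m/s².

Take moments about the foot of the ladder.
Ladder weight 25.5×9.81 = 250.2 N acts at 3.795 m along the ladder; its horizontal arm is 3.795·cos52.6° = 2.305 m → τ = 576.7 N·m clockwise.
Window cleaner: 60.1×9.81 = 589.6 N at 1.88 m → arm 1.142 m → τ = 673.3 N·m clockwise.
Wall normal N acts horizontally at the top; its moment arm is the height L sinθ = 7.59·sin52.6° = 6.03 m, counterclockwise.
For rotational equilibrium, N × 6.03 = 1250, so N = 207 N.
ΣFx = 0: friction at the foot balances the wall's push, so f = N_wall = 207 N.

f ≈ 207 N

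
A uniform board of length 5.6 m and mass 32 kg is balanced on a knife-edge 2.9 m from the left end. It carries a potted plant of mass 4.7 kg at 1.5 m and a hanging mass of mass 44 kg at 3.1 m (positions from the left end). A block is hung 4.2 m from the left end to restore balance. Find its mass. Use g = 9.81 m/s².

Taking torques about the knife-edge (at 2.9 m from the left end):
Beam weight: 32 × 9.81 = 313.9 N down at 2.8 m → arm 0.1 m, τ = 313.9 × 0.1 = 31.39 N·m counterclockwise.
Potted plant: 4.7 × 9.81 = 46.11 N down at 1.5 m → arm 1.4 m, τ = 46.11 × 1.4 = 64.55 N·m counterclockwise.
Hanging mass: 44 × 9.81 = 431.6 N down at 3.1 m → arm 0.2 m, τ = 431.6 × 0.2 = 86.32 N·m clockwise.
Net moment of known loads = 9.62 N·m counterclockwise.
An unknown mass m at 4.2 m has arm 1.3 m; its moment is m·g·1.3 clockwise.
Setting net torque to zero: m × 9.81 × 1.3 = 9.62 → m = 9.62 / (9.81 × 1.3) = 0.754 kg.

m ≈ 0.754 kg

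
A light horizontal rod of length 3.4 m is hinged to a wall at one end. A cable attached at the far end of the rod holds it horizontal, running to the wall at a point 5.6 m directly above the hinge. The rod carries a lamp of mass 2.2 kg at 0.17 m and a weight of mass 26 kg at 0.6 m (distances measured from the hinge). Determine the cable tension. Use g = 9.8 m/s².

T ≈ 53.9 N

Choose the hinge as the axis so the unknown hinge reaction has zero arm there.
Lamp: 2.2 × 9.8 = 21.56 N down at 0.17 m → arm 0.17 m, τ = 21.56 × 0.17 = 3.665 N·m clockwise.
Weight: 26 × 9.8 = 254.8 N down at 0.6 m → arm 0.6 m, τ = 254.8 × 0.6 = 152.9 N·m clockwise.
Total clockwise load moment = 156.6 N·m.
The cable tension T acts at 3.4 m; only its component perpendicular to the rod, T sinθ, produces torque. sinθ = h/√(h²+d²) = 5.6/√(5.6²+3.4²) = 0.8548.
Setting net torque to zero: T × 3.4 × 0.8548 = 156.6 → T = 156.6 / 2.906 = 53.9 N.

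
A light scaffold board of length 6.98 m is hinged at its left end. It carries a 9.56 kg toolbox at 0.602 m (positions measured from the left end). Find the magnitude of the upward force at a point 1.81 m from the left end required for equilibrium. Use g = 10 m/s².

F ≈ 31.8 N

Take moments about the left end.
Toolbox: 9.56 × 10 = 95.6 N down at 0.602 m → arm 0.602 m, τ = 95.6 × 0.602 = 57.55 N·m clockwise.
Net moment of the loads = 57.55 N·m clockwise.
The upward force F acts at a point 1.81 m from the left end, arm 1.81 m, giving F × 1.81 counterclockwise.
Balancing moments: F × 1.81 = 57.55, giving F = 57.55 / 1.81 = 31.8 N.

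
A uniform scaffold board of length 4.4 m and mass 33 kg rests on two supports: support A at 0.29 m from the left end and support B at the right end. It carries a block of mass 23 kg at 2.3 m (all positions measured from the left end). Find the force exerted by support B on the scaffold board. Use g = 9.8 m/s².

Take moments about support A.
Beam weight: 33 × 9.8 = 323.4 N down at 2.2 m → arm 1.91 m, τ = 323.4 × 1.91 = 617.7 N·m clockwise.
Block: 23 × 9.8 = 225.4 N down at 2.3 m → arm 2.01 m, τ = 225.4 × 2.01 = 453.1 N·m clockwise.
Net load moment about support A = 1071 N·m clockwise.
Reaction R at support B is upward at 4.4 m, arm 4.11 m → moment R × 4.11 counterclockwise.
Setting net torque to zero: R × 4.11 = 1071 → R = 261 N.

R_B ≈ 261 N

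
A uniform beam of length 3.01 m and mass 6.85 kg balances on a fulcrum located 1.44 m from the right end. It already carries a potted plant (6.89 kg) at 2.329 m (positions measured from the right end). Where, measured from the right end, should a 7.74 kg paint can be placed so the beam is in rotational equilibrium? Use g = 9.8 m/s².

Take moments about the fulcrum (at 1.44 m from the right end).
Beam weight: 6.85 × 9.8 = 67.13 N down at 1.505 m → arm 0.065 m, τ = 67.13 × 0.065 = 4.363 N·m counterclockwise.
Potted plant: 6.89 × 9.8 = 67.52 N down at 2.329 m → arm 0.889 m, τ = 67.52 × 0.889 = 60.03 N·m counterclockwise.
Net moment of existing loads = 64.39 N·m counterclockwise.
The paint can weighs 7.74 × 9.8 = 75.85 N and must supply an equal clockwise moment, so its lever arm about the fulcrum is 64.39 / 75.85 = 0.849 m.
That puts it at 1.44 − 0.849 = 0.591 m from the right end.

x ≈ 0.591 m from the right end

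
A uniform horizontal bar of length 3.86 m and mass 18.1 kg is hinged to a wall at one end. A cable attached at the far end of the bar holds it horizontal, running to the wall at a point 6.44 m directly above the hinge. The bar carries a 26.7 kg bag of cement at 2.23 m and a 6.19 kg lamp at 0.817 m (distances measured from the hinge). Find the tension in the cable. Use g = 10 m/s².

Choose the hinge as the axis so the unknown hinge reaction has zero arm there.
Beam weight: 18.1 × 10 = 181 N down at 1.93 m → arm 1.93 m, τ = 181 × 1.93 = 349.3 N·m clockwise.
Bag of cement: 26.7 × 10 = 267 N down at 2.23 m → arm 2.23 m, τ = 267 × 2.23 = 595.4 N·m clockwise.
Lamp: 6.19 × 10 = 61.9 N down at 0.817 m → arm 0.817 m, τ = 61.9 × 0.817 = 50.57 N·m clockwise.
Total clockwise load moment = 995.3 N·m.
The cable tension T acts at 3.86 m; only its component perpendicular to the bar, T sinθ, produces torque. sinθ = h/√(h²+d²) = 6.44/√(6.44²+3.86²) = 0.8577.
Στ = 0 ⇒ T × 3.86 × 0.8577 = 995.3 ⇒ T = 995.3 / 3.311 = 301 N.

T ≈ 301 N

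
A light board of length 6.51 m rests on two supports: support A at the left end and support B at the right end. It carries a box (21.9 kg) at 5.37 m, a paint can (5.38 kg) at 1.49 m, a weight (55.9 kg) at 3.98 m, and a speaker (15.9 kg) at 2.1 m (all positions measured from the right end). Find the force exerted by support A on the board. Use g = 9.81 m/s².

R_A ≈ 575 N

Take moments about support B.
Box: 21.9 × 9.81 = 214.8 N down at 5.37 m → arm 5.37 m, τ = 214.8 × 5.37 = 1153 N·m counterclockwise.
Paint can: 5.38 × 9.81 = 52.78 N down at 1.49 m → arm 1.49 m, τ = 52.78 × 1.49 = 78.64 N·m counterclockwise.
Weight: 55.9 × 9.81 = 548.4 N down at 3.98 m → arm 3.98 m, τ = 548.4 × 3.98 = 2183 N·m counterclockwise.
Speaker: 15.9 × 9.81 = 156 N down at 2.1 m → arm 2.1 m, τ = 156 × 2.1 = 327.6 N·m counterclockwise.
Net load moment about support B = 3742 N·m counterclockwise.
Reaction R at support A is upward at 6.51 m, arm 6.51 m → moment R × 6.51 clockwise.
Balancing moments: R × 6.51 = 3742, giving R = 575 N.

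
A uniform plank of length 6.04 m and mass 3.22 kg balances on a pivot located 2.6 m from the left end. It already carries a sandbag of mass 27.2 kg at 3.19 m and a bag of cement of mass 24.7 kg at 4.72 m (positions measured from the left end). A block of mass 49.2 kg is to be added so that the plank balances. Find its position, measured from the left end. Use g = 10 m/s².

x ≈ 1.18 m from the left end

Sum moments about the pivot (at 2.6 m from the left end) (the support reaction has zero arm there).
Beam weight: 3.22 × 10 = 32.2 N down at 3.02 m → arm 0.42 m, τ = 32.2 × 0.42 = 13.52 N·m clockwise.
Sandbag: 27.2 × 10 = 272 N down at 3.19 m → arm 0.59 m, τ = 272 × 0.59 = 160.5 N·m clockwise.
Bag of cement: 24.7 × 10 = 247 N down at 4.72 m → arm 2.12 m, τ = 247 × 2.12 = 523.6 N·m clockwise.
Net moment of existing loads = 697.6 N·m clockwise.
The block weighs 49.2 × 10 = 492 N and must supply an equal counterclockwise moment, so its lever arm about the pivot is 697.6 / 492 = 1.42 m.
That puts it at 2.6 − 1.42 = 1.18 m from the left end.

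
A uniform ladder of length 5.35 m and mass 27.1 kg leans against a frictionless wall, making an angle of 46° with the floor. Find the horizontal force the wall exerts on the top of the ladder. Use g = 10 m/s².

Choose the foot of the ladder as the axis so the floor normal and friction both act there and drop out.
Ladder weight 27.1×10 = 271 N acts at 2.675 m along the ladder; its horizontal arm is 2.675·cos46° = 1.858 m → τ = 503.5 N·m clockwise.
Wall normal N acts horizontally at the top; its moment arm is the height L sinθ = 5.35·sin46° = 3.848 m, counterclockwise.
Setting net torque to zero: N × 3.848 = 503.5 → N = 131 N.

N_wall ≈ 131 N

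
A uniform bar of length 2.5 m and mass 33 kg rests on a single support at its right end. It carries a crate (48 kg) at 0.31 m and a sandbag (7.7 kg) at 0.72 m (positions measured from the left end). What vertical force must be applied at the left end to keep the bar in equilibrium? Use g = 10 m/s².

Choose the right end as the axis so the unknown pivot reaction has zero arm there.
Beam weight: 33 × 10 = 330 N down at 1.25 m → arm 1.25 m, τ = 330 × 1.25 = 412.5 N·m counterclockwise.
Crate: 48 × 10 = 480 N down at 0.31 m → arm 2.19 m, τ = 480 × 2.19 = 1051 N·m counterclockwise.
Sandbag: 7.7 × 10 = 77 N down at 0.72 m → arm 1.78 m, τ = 77 × 1.78 = 137.1 N·m counterclockwise.
Net moment of the loads = 1601 N·m counterclockwise.
The upward force F acts at the left end, arm 2.5 m, giving F × 2.5 clockwise.
Setting net torque to zero: F × 2.5 = 1601 → F = 1601 / 2.5 = 640 N.

F ≈ 640 N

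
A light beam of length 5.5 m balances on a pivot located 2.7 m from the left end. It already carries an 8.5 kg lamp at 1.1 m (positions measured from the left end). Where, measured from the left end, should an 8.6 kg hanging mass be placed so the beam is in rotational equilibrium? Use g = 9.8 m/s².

x ≈ 4.28 m from the left end

Take moments about the pivot (at 2.7 m from the left end).
Lamp: 8.5 × 9.8 = 83.3 N down at 1.1 m → arm 1.6 m, τ = 83.3 × 1.6 = 133.3 N·m counterclockwise.
Net moment of existing loads = 133.3 N·m counterclockwise.
The hanging mass weighs 8.6 × 9.8 = 84.28 N and must supply an equal clockwise moment, so its lever arm about the pivot is 133.3 / 84.28 = 1.58 m.
That puts it at 2.7 + 1.58 = 4.28 m from the left end.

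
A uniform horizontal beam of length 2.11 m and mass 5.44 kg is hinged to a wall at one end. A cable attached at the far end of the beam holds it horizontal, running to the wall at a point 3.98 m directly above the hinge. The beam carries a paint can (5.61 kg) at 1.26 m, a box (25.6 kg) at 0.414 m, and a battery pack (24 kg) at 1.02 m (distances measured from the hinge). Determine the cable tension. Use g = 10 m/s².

T ≈ 257 N

Taking torques about the hinge:
Beam weight: 5.44 × 10 = 54.4 N down at 1.055 m → arm 1.055 m, τ = 54.4 × 1.055 = 57.39 N·m clockwise.
Paint can: 5.61 × 10 = 56.1 N down at 1.26 m → arm 1.26 m, τ = 56.1 × 1.26 = 70.69 N·m clockwise.
Box: 25.6 × 10 = 256 N down at 0.414 m → arm 0.414 m, τ = 256 × 0.414 = 106 N·m clockwise.
Battery pack: 24 × 10 = 240 N down at 1.02 m → arm 1.02 m, τ = 240 × 1.02 = 244.8 N·m clockwise.
Total clockwise load moment = 478.9 N·m.
The cable tension T acts at 2.11 m; only its component perpendicular to the beam, T sinθ, produces torque. sinθ = h/√(h²+d²) = 3.98/√(3.98²+2.11²) = 0.8835.
Setting net torque to zero: T × 2.11 × 0.8835 = 478.9 → T = 478.9 / 1.864 = 257 N.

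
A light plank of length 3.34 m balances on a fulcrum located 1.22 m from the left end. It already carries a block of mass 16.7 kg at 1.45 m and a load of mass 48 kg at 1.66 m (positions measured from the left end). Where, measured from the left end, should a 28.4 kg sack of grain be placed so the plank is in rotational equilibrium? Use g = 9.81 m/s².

x ≈ 0.341 m from the left end

Taking torques about the fulcrum (at 1.22 m from the left end):
Block: 16.7 × 9.81 = 163.8 N down at 1.45 m → arm 0.23 m, τ = 163.8 × 0.23 = 37.67 N·m clockwise.
Load: 48 × 9.81 = 470.9 N down at 1.66 m → arm 0.44 m, τ = 470.9 × 0.44 = 207.2 N·m clockwise.
Net moment of existing loads = 244.9 N·m clockwise.
The sack of grain weighs 28.4 × 9.81 = 278.6 N and must supply an equal counterclockwise moment, so its lever arm about the fulcrum is 244.9 / 278.6 = 0.879 m.
That puts it at 1.22 − 0.879 = 0.341 m from the left end.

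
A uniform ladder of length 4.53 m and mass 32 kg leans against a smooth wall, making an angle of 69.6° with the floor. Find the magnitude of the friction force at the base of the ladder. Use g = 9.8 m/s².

Take moments about the foot of the ladder.
Ladder weight 32×9.8 = 313.6 N acts at 2.265 m along the ladder; its horizontal arm is 2.265·cos69.6° = 0.7895 m → τ = 247.6 N·m clockwise.
Wall normal N acts horizontally at the top; its moment arm is the height L sinθ = 4.53·sin69.6° = 4.246 m, counterclockwise.
Balancing moments: N × 4.246 = 247.6, giving N = 58.3 N.
ΣFx = 0: friction at the foot balances the wall's push, so f = N_wall = 58.3 N.

f ≈ 58.3 N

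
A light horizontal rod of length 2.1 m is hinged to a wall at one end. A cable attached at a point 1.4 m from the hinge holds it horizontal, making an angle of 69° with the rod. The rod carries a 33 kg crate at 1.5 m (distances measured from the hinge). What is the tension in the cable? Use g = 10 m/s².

T ≈ 379 N

Choose the hinge as the axis so the unknown hinge reaction has zero arm there.
Crate: 33 × 10 = 330 N down at 1.5 m → arm 1.5 m, τ = 330 × 1.5 = 495 N·m clockwise.
Total clockwise load moment = 495 N·m.
The cable tension T acts at 1.4 m; only its component perpendicular to the rod, T sinθ, produces torque. sin 69° = 0.9336.
Balancing moments: T × 1.4 × 0.9336 = 495, giving T = 495 / 1.307 = 379 N.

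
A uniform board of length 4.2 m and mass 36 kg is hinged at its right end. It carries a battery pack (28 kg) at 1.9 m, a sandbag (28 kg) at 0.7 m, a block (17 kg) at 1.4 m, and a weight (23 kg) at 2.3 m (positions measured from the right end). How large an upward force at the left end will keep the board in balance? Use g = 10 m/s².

F ≈ 536 N

About the right end:
Beam weight: 36 × 10 = 360 N down at 2.1 m → arm 2.1 m, τ = 360 × 2.1 = 756 N·m counterclockwise.
Battery pack: 28 × 10 = 280 N down at 1.9 m → arm 1.9 m, τ = 280 × 1.9 = 532 N·m counterclockwise.
Sandbag: 28 × 10 = 280 N down at 0.7 m → arm 0.7 m, τ = 280 × 0.7 = 196 N·m counterclockwise.
Block: 17 × 10 = 170 N down at 1.4 m → arm 1.4 m, τ = 170 × 1.4 = 238 N·m counterclockwise.
Weight: 23 × 10 = 230 N down at 2.3 m → arm 2.3 m, τ = 230 × 2.3 = 529 N·m counterclockwise.
Net moment of the loads = 2251 N·m counterclockwise.
The upward force F acts at the left end, arm 4.2 m, giving F × 4.2 clockwise.
Balancing moments: F × 4.2 = 2251, giving F = 2251 / 4.2 = 536 N.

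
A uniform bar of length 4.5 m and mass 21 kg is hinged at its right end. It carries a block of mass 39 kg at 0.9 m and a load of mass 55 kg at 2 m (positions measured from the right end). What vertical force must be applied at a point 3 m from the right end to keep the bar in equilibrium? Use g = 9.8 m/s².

F ≈ 628 N

About the right end:
Beam weight: 21 × 9.8 = 205.8 N down at 2.25 m → arm 2.25 m, τ = 205.8 × 2.25 = 463.1 N·m counterclockwise.
Block: 39 × 9.8 = 382.2 N down at 0.9 m → arm 0.9 m, τ = 382.2 × 0.9 = 344 N·m counterclockwise.
Load: 55 × 9.8 = 539 N down at 2 m → arm 2 m, τ = 539 × 2 = 1078 N·m counterclockwise.
Net moment of the loads = 1885 N·m counterclockwise.
The upward force F acts at a point 3 m from the right end, arm 3 m, giving F × 3 clockwise.
For rotational equilibrium, F × 3 = 1885, so F = 1885 / 3 = 628 N.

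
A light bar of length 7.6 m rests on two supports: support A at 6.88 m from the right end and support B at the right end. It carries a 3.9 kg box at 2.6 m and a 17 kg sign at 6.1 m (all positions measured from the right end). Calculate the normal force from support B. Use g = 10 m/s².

About support A:
Box: 3.9 × 10 = 39 N down at 2.6 m → arm 4.28 m, τ = 39 × 4.28 = 166.9 N·m clockwise.
Sign: 17 × 10 = 170 N down at 6.1 m → arm 0.78 m, τ = 170 × 0.78 = 132.6 N·m clockwise.
Net load moment about support A = 299.5 N·m clockwise.
Reaction R at support B is upward at 0 m, arm 6.88 m → moment R × 6.88 counterclockwise.
Στ = 0 ⇒ R × 6.88 = 299.5 ⇒ R = 43.5 N.

R_B ≈ 43.5 N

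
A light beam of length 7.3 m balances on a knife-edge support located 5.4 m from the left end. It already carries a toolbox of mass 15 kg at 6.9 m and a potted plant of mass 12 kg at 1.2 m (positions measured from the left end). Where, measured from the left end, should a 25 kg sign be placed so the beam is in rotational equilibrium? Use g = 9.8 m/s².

Take moments about the knife-edge support (at 5.4 m from the left end).
Toolbox: 15 × 9.8 = 147 N down at 6.9 m → arm 1.5 m, τ = 147 × 1.5 = 220.5 N·m clockwise.
Potted plant: 12 × 9.8 = 117.6 N down at 1.2 m → arm 4.2 m, τ = 117.6 × 4.2 = 493.9 N·m counterclockwise.
Net moment of existing loads = 273.4 N·m counterclockwise.
The sign weighs 25 × 9.8 = 245 N and must supply an equal clockwise moment, so its lever arm about the knife-edge support is 273.4 / 245 = 1.12 m.
That puts it at 5.4 + 1.12 = 6.52 m from the left end.

x ≈ 6.52 m from the left end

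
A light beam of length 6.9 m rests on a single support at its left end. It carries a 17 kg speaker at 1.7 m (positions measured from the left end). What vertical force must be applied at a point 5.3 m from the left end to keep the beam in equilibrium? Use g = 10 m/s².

Choose the left end as the axis so the unknown pivot reaction has zero arm there.
Speaker: 17 × 10 = 170 N down at 1.7 m → arm 1.7 m, τ = 170 × 1.7 = 289 N·m clockwise.
Net moment of the loads = 289 N·m clockwise.
The upward force F acts at a point 5.3 m from the left end, arm 5.3 m, giving F × 5.3 counterclockwise.
Στ = 0 ⇒ F × 5.3 = 289 ⇒ F = 289 / 5.3 = 54.5 N.

F ≈ 54.5 N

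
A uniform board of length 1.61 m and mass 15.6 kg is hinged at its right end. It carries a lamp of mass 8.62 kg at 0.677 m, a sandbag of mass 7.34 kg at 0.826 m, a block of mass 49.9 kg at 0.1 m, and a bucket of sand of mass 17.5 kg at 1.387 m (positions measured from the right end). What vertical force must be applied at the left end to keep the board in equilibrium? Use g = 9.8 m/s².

F ≈ 327 N

Choose the right end as the axis so the unknown pivot reaction has zero arm there.
Beam weight: 15.6 × 9.8 = 152.9 N down at 0.805 m → arm 0.805 m, τ = 152.9 × 0.805 = 123.1 N·m counterclockwise.
Lamp: 8.62 × 9.8 = 84.48 N down at 0.677 m → arm 0.677 m, τ = 84.48 × 0.677 = 57.19 N·m counterclockwise.
Sandbag: 7.34 × 9.8 = 71.93 N down at 0.826 m → arm 0.826 m, τ = 71.93 × 0.826 = 59.41 N·m counterclockwise.
Block: 49.9 × 9.8 = 489 N down at 0.1 m → arm 0.1 m, τ = 489 × 0.1 = 48.9 N·m counterclockwise.
Bucket of sand: 17.5 × 9.8 = 171.5 N down at 1.387 m → arm 1.387 m, τ = 171.5 × 1.387 = 237.9 N·m counterclockwise.
Net moment of the loads = 526.5 N·m counterclockwise.
The upward force F acts at the left end, arm 1.61 m, giving F × 1.61 clockwise.
Στ = 0 ⇒ F × 1.61 = 526.5 ⇒ F = 526.5 / 1.61 = 327 N.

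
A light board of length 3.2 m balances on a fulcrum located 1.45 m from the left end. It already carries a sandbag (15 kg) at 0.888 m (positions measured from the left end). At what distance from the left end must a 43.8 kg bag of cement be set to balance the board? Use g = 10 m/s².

x ≈ 1.64 m from the left end

Taking torques about the fulcrum (at 1.45 m from the left end):
Sandbag: 15 × 10 = 150 N down at 0.888 m → arm 0.562 m, τ = 150 × 0.562 = 84.3 N·m counterclockwise.
Net moment of existing loads = 84.3 N·m counterclockwise.
The bag of cement weighs 43.8 × 10 = 438 N and must supply an equal clockwise moment, so its lever arm about the fulcrum is 84.3 / 438 = 0.192 m.
That puts it at 1.45 + 0.192 = 1.64 m from the left end.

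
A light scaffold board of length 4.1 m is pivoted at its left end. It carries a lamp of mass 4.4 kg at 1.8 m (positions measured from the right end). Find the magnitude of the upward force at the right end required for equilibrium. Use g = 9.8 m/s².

Choose the left end as the axis so the unknown pivot reaction has zero arm there.
Lamp: 4.4 × 9.8 = 43.12 N down at 1.8 m → arm 2.3 m, τ = 43.12 × 2.3 = 99.18 N·m clockwise.
Net moment of the loads = 99.18 N·m clockwise.
The upward force F acts at the right end, arm 4.1 m, giving F × 4.1 counterclockwise.
Setting net torque to zero: F × 4.1 = 99.18 → F = 99.18 / 4.1 = 24.2 N.

F ≈ 24.2 N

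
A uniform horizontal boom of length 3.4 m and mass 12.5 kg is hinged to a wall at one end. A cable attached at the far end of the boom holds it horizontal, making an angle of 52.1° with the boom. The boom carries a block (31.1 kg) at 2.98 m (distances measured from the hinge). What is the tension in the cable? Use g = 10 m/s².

T ≈ 425 N

Take moments about the hinge.
Beam weight: 12.5 × 10 = 125 N down at 1.7 m → arm 1.7 m, τ = 125 × 1.7 = 212.5 N·m clockwise.
Block: 31.1 × 10 = 311 N down at 2.98 m → arm 2.98 m, τ = 311 × 2.98 = 926.8 N·m clockwise.
Total clockwise load moment = 1139 N·m.
The cable tension T acts at 3.4 m; only its component perpendicular to the boom, T sinθ, produces torque. sin 52.1° = 0.7891.
For rotational equilibrium, T × 3.4 × 0.7891 = 1139, so T = 1139 / 2.683 = 425 N.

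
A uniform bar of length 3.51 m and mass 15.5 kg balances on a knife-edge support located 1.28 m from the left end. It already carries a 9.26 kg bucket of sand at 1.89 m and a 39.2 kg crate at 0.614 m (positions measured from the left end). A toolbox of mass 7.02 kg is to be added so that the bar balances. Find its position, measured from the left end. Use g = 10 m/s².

Taking torques about the knife-edge support (at 1.28 m from the left end):
Beam weight: 15.5 × 10 = 155 N down at 1.755 m → arm 0.475 m, τ = 155 × 0.475 = 73.62 N·m clockwise.
Bucket of sand: 9.26 × 10 = 92.6 N down at 1.89 m → arm 0.61 m, τ = 92.6 × 0.61 = 56.49 N·m clockwise.
Crate: 39.2 × 10 = 392 N down at 0.614 m → arm 0.666 m, τ = 392 × 0.666 = 261.1 N·m counterclockwise.
Net moment of existing loads = 131 N·m counterclockwise.
The toolbox weighs 7.02 × 10 = 70.2 N and must supply an equal clockwise moment, so its lever arm about the knife-edge support is 131 / 70.2 = 1.87 m.
That puts it at 1.28 + 1.87 = 3.15 m from the left end.

x ≈ 3.15 m from the left end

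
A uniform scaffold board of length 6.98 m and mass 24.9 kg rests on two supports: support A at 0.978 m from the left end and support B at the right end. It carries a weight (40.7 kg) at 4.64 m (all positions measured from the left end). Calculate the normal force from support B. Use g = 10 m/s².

Take moments about support A.
Beam weight: 24.9 × 10 = 249 N down at 3.49 m → arm 2.512 m, τ = 249 × 2.512 = 625.5 N·m clockwise.
Weight: 40.7 × 10 = 407 N down at 4.64 m → arm 3.662 m, τ = 407 × 3.662 = 1490 N·m clockwise.
Net load moment about support A = 2116 N·m clockwise.
Reaction R at support B is upward at 6.98 m, arm 6.002 m → moment R × 6.002 counterclockwise.
Στ = 0 ⇒ R × 6.002 = 2116 ⇒ R = 353 N.

R_B ≈ 353 N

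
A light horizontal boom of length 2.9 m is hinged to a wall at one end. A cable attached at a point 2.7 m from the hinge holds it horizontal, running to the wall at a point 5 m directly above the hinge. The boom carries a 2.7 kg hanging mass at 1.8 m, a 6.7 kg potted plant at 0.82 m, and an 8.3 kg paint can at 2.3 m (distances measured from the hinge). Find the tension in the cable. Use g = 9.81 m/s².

Choose the hinge as the axis so the unknown hinge reaction has zero arm there.
Hanging mass: 2.7 × 9.81 = 26.49 N down at 1.8 m → arm 1.8 m, τ = 26.49 × 1.8 = 47.68 N·m clockwise.
Potted plant: 6.7 × 9.81 = 65.73 N down at 0.82 m → arm 0.82 m, τ = 65.73 × 0.82 = 53.9 N·m clockwise.
Paint can: 8.3 × 9.81 = 81.42 N down at 2.3 m → arm 2.3 m, τ = 81.42 × 2.3 = 187.3 N·m clockwise.
Total clockwise load moment = 288.9 N·m.
The cable tension T acts at 2.7 m; only its component perpendicular to the boom, T sinθ, produces torque. sinθ = h/√(h²+d²) = 5/√(5²+2.7²) = 0.8799.
Setting net torque to zero: T × 2.7 × 0.8799 = 288.9 → T = 288.9 / 2.376 = 122 N.

T ≈ 122 N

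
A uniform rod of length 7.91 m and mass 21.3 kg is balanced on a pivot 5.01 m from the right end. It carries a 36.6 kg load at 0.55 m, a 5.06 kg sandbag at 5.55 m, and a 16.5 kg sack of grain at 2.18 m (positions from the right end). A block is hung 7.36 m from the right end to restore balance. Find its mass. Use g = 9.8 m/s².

m ≈ 97.7 kg

About the pivot (at 5.01 m from the right end):
Beam weight: 21.3 × 9.8 = 208.7 N down at 3.955 m → arm 1.055 m, τ = 208.7 × 1.055 = 220.2 N·m clockwise.
Load: 36.6 × 9.8 = 358.7 N down at 0.55 m → arm 4.46 m, τ = 358.7 × 4.46 = 1600 N·m clockwise.
Sandbag: 5.06 × 9.8 = 49.59 N down at 5.55 m → arm 0.54 m, τ = 49.59 × 0.54 = 26.78 N·m counterclockwise.
Sack of grain: 16.5 × 9.8 = 161.7 N down at 2.18 m → arm 2.83 m, τ = 161.7 × 2.83 = 457.6 N·m clockwise.
Net moment of known loads = 2251 N·m clockwise.
An unknown mass m at 7.36 m has arm 2.35 m; its moment is m·g·2.35 counterclockwise.
Setting net torque to zero: m × 9.8 × 2.35 = 2251 → m = 2251 / (9.8 × 2.35) = 97.7 kg.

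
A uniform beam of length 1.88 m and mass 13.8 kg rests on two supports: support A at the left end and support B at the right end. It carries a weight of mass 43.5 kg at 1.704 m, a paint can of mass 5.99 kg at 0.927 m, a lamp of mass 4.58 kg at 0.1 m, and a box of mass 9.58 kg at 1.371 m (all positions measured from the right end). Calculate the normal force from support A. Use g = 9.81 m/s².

R_A ≈ 554 N

Take moments about support B.
Beam weight: 13.8 × 9.81 = 135.4 N down at 0.94 m → arm 0.94 m, τ = 135.4 × 0.94 = 127.3 N·m counterclockwise.
Weight: 43.5 × 9.81 = 426.7 N down at 1.704 m → arm 1.704 m, τ = 426.7 × 1.704 = 727.1 N·m counterclockwise.
Paint can: 5.99 × 9.81 = 58.76 N down at 0.927 m → arm 0.927 m, τ = 58.76 × 0.927 = 54.47 N·m counterclockwise.
Lamp: 4.58 × 9.81 = 44.93 N down at 0.1 m → arm 0.1 m, τ = 44.93 × 0.1 = 4.493 N·m counterclockwise.
Box: 9.58 × 9.81 = 93.98 N down at 1.371 m → arm 1.371 m, τ = 93.98 × 1.371 = 128.8 N·m counterclockwise.
Net load moment about support B = 1042 N·m counterclockwise.
Reaction R at support A is upward at 1.88 m, arm 1.88 m → moment R × 1.88 clockwise.
Στ = 0 ⇒ R × 1.88 = 1042 ⇒ R = 554 N.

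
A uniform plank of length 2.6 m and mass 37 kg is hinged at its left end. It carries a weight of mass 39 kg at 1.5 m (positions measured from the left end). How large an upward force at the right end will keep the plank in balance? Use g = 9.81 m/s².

F ≈ 402 N

Choose the left end as the axis so the unknown pivot reaction has zero arm there.
Beam weight: 37 × 9.81 = 363 N down at 1.3 m → arm 1.3 m, τ = 363 × 1.3 = 471.9 N·m clockwise.
Weight: 39 × 9.81 = 382.6 N down at 1.5 m → arm 1.5 m, τ = 382.6 × 1.5 = 573.9 N·m clockwise.
Net moment of the loads = 1046 N·m clockwise.
The upward force F acts at the right end, arm 2.6 m, giving F × 2.6 counterclockwise.
Στ = 0 ⇒ F × 2.6 = 1046 ⇒ F = 1046 / 2.6 = 402 N.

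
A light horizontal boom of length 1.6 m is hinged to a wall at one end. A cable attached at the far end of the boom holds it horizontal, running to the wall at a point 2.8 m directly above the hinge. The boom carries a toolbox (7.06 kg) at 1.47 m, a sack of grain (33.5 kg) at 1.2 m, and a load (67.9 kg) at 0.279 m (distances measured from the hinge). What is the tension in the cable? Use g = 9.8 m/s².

T ≈ 490 N

Choose the hinge as the axis so the unknown hinge reaction has zero arm there.
Toolbox: 7.06 × 9.8 = 69.19 N down at 1.47 m → arm 1.47 m, τ = 69.19 × 1.47 = 101.7 N·m clockwise.
Sack of grain: 33.5 × 9.8 = 328.3 N down at 1.2 m → arm 1.2 m, τ = 328.3 × 1.2 = 394 N·m clockwise.
Load: 67.9 × 9.8 = 665.4 N down at 0.279 m → arm 0.279 m, τ = 665.4 × 0.279 = 185.6 N·m clockwise.
Total clockwise load moment = 681.3 N·m.
The cable tension T acts at 1.6 m; only its component perpendicular to the boom, T sinθ, produces torque. sinθ = h/√(h²+d²) = 2.8/√(2.8²+1.6²) = 0.8682.
Στ = 0 ⇒ T × 1.6 × 0.8682 = 681.3 ⇒ T = 681.3 / 1.389 = 490 N.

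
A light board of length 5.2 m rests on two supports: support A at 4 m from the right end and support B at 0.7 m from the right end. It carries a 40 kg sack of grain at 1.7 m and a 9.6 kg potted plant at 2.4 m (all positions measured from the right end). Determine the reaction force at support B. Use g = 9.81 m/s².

Choose support A as the axis so its reaction then has zero moment arm.
Sack of grain: 40 × 9.81 = 392.4 N down at 1.7 m → arm 2.3 m, τ = 392.4 × 2.3 = 902.5 N·m clockwise.
Potted plant: 9.6 × 9.81 = 94.18 N down at 2.4 m → arm 1.6 m, τ = 94.18 × 1.6 = 150.7 N·m clockwise.
Net load moment about support A = 1053 N·m clockwise.
Reaction R at support B is upward at 0.7 m, arm 3.3 m → moment R × 3.3 counterclockwise.
Setting net torque to zero: R × 3.3 = 1053 → R = 319 N.

R_B ≈ 319 N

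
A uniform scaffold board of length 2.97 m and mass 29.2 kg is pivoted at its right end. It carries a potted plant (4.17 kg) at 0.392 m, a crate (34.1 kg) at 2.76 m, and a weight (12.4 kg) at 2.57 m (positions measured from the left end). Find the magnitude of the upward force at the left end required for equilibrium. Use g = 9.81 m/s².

F ≈ 219 N

About the right end:
Beam weight: 29.2 × 9.81 = 286.5 N down at 1.485 m → arm 1.485 m, τ = 286.5 × 1.485 = 425.5 N·m counterclockwise.
Potted plant: 4.17 × 9.81 = 40.91 N down at 0.392 m → arm 2.578 m, τ = 40.91 × 2.578 = 105.5 N·m counterclockwise.
Crate: 34.1 × 9.81 = 334.5 N down at 2.76 m → arm 0.21 m, τ = 334.5 × 0.21 = 70.24 N·m counterclockwise.
Weight: 12.4 × 9.81 = 121.6 N down at 2.57 m → arm 0.4 m, τ = 121.6 × 0.4 = 48.64 N·m counterclockwise.
Net moment of the loads = 649.9 N·m counterclockwise.
The upward force F acts at the left end, arm 2.97 m, giving F × 2.97 clockwise.
Setting net torque to zero: F × 2.97 = 649.9 → F = 649.9 / 2.97 = 219 N.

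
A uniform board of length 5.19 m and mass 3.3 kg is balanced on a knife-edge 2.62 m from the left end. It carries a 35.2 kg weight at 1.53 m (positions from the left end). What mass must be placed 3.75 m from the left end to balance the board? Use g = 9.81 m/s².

Taking torques about the knife-edge (at 2.62 m from the left end):
Beam weight: 3.3 × 9.81 = 32.37 N down at 2.595 m → arm 0.025 m, τ = 32.37 × 0.025 = 0.8093 N·m counterclockwise.
Weight: 35.2 × 9.81 = 345.3 N down at 1.53 m → arm 1.09 m, τ = 345.3 × 1.09 = 376.4 N·m counterclockwise.
Net moment of known loads = 377.2 N·m counterclockwise.
An unknown mass m at 3.75 m has arm 1.13 m; its moment is m·g·1.13 clockwise.
Στ = 0 ⇒ m × 9.81 × 1.13 = 377.2 ⇒ m = 377.2 / (9.81 × 1.13) = 34 kg.

m ≈ 34 kg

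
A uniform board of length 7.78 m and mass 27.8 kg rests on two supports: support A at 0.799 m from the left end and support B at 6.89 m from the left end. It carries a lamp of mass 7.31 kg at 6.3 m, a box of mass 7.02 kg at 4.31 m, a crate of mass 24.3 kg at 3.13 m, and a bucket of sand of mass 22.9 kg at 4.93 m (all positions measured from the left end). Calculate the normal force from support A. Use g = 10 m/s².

R_A ≈ 397 N

Taking torques about support B:
Beam weight: 27.8 × 10 = 278 N down at 3.89 m → arm 3 m, τ = 278 × 3 = 834 N·m counterclockwise.
Lamp: 7.31 × 10 = 73.1 N down at 6.3 m → arm 0.59 m, τ = 73.1 × 0.59 = 43.13 N·m counterclockwise.
Box: 7.02 × 10 = 70.2 N down at 4.31 m → arm 2.58 m, τ = 70.2 × 2.58 = 181.1 N·m counterclockwise.
Crate: 24.3 × 10 = 243 N down at 3.13 m → arm 3.76 m, τ = 243 × 3.76 = 913.7 N·m counterclockwise.
Bucket of sand: 22.9 × 10 = 229 N down at 4.93 m → arm 1.96 m, τ = 229 × 1.96 = 448.8 N·m counterclockwise.
Net load moment about support B = 2421 N·m counterclockwise.
Reaction R at support A is upward at 0.799 m, arm 6.091 m → moment R × 6.091 clockwise.
Στ = 0 ⇒ R × 6.091 = 2421 ⇒ R = 397 N.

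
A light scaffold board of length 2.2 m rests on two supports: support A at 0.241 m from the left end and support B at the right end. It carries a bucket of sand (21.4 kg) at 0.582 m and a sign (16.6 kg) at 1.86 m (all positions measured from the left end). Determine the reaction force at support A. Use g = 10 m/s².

About support B:
Bucket of sand: 21.4 × 10 = 214 N down at 0.582 m → arm 1.618 m, τ = 214 × 1.618 = 346.3 N·m counterclockwise.
Sign: 16.6 × 10 = 166 N down at 1.86 m → arm 0.34 m, τ = 166 × 0.34 = 56.44 N·m counterclockwise.
Net load moment about support B = 402.7 N·m counterclockwise.
Reaction R at support A is upward at 0.241 m, arm 1.959 m → moment R × 1.959 clockwise.
Setting net torque to zero: R × 1.959 = 402.7 → R = 206 N.

R_A ≈ 206 N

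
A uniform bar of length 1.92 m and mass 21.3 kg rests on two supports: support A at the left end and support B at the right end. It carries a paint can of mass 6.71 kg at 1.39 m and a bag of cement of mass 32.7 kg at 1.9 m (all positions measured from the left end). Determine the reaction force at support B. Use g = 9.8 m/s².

R_B ≈ 469 N

Sum moments about support A (its reaction then has zero moment arm).
Beam weight: 21.3 × 9.8 = 208.7 N down at 0.96 m → arm 0.96 m, τ = 208.7 × 0.96 = 200.4 N·m clockwise.
Paint can: 6.71 × 9.8 = 65.76 N down at 1.39 m → arm 1.39 m, τ = 65.76 × 1.39 = 91.41 N·m clockwise.
Bag of cement: 32.7 × 9.8 = 320.5 N down at 1.9 m → arm 1.9 m, τ = 320.5 × 1.9 = 608.9 N·m clockwise.
Net load moment about support A = 900.7 N·m clockwise.
Reaction R at support B is upward at 1.92 m, arm 1.92 m → moment R × 1.92 counterclockwise.
Στ = 0 ⇒ R × 1.92 = 900.7 ⇒ R = 469 N.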